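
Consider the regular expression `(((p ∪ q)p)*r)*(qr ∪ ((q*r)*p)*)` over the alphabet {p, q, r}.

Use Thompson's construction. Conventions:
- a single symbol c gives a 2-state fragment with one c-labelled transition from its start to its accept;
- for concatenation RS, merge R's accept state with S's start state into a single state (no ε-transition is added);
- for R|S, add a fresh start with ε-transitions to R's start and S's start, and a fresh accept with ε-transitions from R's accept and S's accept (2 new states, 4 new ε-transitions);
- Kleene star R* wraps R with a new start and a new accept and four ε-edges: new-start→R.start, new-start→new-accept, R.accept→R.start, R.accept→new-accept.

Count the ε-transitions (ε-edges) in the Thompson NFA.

Building bottom-up:
Each of the 9 symbol leaves contributes 0 ε-transitions.
  p ∪ q = 4 ε-transitions
  (p ∪ q)p = 4 ε-transitions
  ((p ∪ q)p)* = 8 ε-transitions
  ((p ∪ q)p)*r = 8 ε-transitions
  (((p ∪ q)p)*r)* = 12 ε-transitions
  qr = 0 ε-transitions
  q* = 4 ε-transitions
  q*r = 4 ε-transitions
  (q*r)* = 8 ε-transitions
  (q*r)*p = 8 ε-transitions
  ((q*r)*p)* = 12 ε-transitions
  qr ∪ ((q*r)*p)* = 16 ε-transitions
  (((p ∪ q)p)*r)*(qr ∪ ((q*r)*p)*) = 28 ε-transitions

28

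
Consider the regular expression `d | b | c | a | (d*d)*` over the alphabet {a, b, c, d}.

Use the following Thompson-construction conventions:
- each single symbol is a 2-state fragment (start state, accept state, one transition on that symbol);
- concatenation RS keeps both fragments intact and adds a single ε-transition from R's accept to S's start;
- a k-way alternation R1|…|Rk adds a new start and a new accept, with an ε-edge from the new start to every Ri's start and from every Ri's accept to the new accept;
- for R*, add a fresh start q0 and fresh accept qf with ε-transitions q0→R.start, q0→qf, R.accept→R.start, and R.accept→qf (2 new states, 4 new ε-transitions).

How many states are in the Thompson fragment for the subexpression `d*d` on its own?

6

Fragment for `d*d`:
Each of the 2 symbol leaves contributes a 2-state fragment.
  d* = 4 states
  d*d = 6 states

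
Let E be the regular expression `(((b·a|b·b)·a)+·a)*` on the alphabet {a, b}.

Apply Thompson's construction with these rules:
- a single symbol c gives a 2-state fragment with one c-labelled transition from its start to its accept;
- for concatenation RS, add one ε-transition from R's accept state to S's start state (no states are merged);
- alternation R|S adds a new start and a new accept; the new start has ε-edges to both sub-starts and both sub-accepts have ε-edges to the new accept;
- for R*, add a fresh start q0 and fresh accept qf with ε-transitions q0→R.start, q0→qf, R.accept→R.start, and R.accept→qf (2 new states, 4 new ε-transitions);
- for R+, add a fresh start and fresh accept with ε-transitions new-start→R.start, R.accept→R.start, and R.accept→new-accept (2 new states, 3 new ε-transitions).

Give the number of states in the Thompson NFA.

18

Building bottom-up:
Each of the 6 symbol leaves contributes a 2-state fragment.
  b·a — 4 states
  b·b — 4 states
  b·a|b·b — 10 states
  (b·a|b·b)·a — 12 states
  ((b·a|b·b)·a)+ — 14 states
  ((b·a|b·b)·a)+·a — 16 states
  (((b·a|b·b)·a)+·a)* — 18 states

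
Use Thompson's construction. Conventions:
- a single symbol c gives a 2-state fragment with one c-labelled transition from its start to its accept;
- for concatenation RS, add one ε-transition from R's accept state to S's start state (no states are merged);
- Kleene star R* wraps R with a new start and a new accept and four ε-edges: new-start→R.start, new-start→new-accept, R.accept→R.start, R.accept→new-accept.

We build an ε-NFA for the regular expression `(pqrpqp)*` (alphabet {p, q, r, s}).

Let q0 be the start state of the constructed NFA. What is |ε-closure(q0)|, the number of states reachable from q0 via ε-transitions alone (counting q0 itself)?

Let C(F) = |ε-closure(F.start)| within fragment F, and note whether F accepts ε. Symbol fragments have C = 1 and do not accept ε. Then:
  pqrpqp — |ε-closure| equals the left operand's closure size = 1 (its accept is not ε-reachable, so the closure stops there)
  (pqrpqp)* — |ε-closure| = 1 (new start) + 1 (body) + 1 (new accept) = 3

3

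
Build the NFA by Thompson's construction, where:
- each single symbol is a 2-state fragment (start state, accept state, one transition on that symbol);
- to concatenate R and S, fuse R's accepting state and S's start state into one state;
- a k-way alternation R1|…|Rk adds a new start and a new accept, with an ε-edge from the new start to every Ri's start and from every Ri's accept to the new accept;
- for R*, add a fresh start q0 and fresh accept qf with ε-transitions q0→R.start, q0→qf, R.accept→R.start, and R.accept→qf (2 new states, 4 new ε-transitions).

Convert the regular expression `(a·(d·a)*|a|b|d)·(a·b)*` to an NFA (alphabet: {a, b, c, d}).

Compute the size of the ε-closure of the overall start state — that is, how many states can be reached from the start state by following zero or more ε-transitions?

5

Let C(F) = |ε-closure(F.start)| within fragment F, and note whether F accepts ε. Symbol fragments have C = 1 and do not accept ε. Then:
  d·a — |closure| equals the left operand's closure size = 1 (its accept is not ε-reachable, so the closure stops there)
  (d·a)* — the star's fresh start ε-reaches both the body's start and the fresh accept: |closure| = 2 + 1 = 3
  a·(d·a)* — same as the first factor's closure: |closure| = 1
  a·(d·a)*|a|b|d — |closure| = 1 + 1 + 1 + 1 + 1 = 5 (the new accept is not ε-reachable since no branch accepts ε)
  a·b — |closure| equals the left operand's closure size = 1 (its accept is not ε-reachable, so the closure stops there)
  (a·b)* — |closure| = 1 (new start) + 1 (body) + 1 (new accept) = 3
  (a·(d·a)*|a|b|d)·(a·b)* — |closure| equals the left operand's closure size = 5 (its accept is not ε-reachable, so the closure stops there)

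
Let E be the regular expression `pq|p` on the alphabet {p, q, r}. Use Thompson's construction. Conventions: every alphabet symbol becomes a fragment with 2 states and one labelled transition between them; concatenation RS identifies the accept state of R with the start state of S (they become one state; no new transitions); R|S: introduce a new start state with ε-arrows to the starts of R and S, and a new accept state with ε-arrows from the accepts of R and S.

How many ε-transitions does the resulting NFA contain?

4

Bottom-up over the parse tree:
Each of the 3 symbol leaves contributes 0 ε-transitions.
  pq — 0 ε-transitions
  pq|p — 4 ε-transitions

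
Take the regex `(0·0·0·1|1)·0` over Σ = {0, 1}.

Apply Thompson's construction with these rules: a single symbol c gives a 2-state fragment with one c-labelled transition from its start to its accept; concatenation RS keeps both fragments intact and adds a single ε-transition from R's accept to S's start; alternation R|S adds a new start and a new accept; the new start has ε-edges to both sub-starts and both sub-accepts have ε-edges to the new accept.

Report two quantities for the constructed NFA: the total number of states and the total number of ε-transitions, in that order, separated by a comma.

14, 8

By structural recursion:
Each of the 6 symbol leaves contributes 2 states and 0 ε-transitions.
  0·0·0·1 → 8 states, 3 ε-transitions
  0·0·0·1|1 → 12 states, 7 ε-transitions
  (0·0·0·1|1)·0 → 14 states, 8 ε-transitions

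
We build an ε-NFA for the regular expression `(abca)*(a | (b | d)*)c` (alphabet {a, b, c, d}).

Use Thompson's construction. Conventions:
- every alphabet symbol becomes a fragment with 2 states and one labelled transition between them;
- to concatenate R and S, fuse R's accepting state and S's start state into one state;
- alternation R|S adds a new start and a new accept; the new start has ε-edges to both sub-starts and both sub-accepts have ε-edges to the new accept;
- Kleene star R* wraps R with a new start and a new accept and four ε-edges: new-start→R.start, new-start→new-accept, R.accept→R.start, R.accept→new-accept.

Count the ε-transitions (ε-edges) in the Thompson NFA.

16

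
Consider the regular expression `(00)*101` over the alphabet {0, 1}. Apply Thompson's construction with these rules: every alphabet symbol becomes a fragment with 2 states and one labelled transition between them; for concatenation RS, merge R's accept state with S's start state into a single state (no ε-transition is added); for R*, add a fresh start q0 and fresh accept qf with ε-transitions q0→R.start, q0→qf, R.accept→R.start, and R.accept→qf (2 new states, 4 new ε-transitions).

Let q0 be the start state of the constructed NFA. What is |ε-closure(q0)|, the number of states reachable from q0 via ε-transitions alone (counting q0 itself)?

3

Let C(F) = |ε-closure(F.start)| within fragment F, and note whether F accepts ε. Symbol fragments have C = 1 and do not accept ε. Then:
  00 — same as the first factor's closure: C = 1
  (00)* — new start has ε-edges to the inner start and to the new accept, so C = 2 + 1 = 3
  (00)*101 — the left operand accepts ε, so the closure extends into the next operand (the shared merged state is already counted); C = 3 + (1−1) = 3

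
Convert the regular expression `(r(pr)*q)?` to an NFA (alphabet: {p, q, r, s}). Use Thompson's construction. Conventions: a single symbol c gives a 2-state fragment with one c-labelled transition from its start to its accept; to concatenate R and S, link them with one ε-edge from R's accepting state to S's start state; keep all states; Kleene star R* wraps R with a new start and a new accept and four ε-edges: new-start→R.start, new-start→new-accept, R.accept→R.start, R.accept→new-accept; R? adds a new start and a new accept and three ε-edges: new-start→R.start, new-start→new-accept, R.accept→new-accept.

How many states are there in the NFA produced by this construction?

12

Building bottom-up:
Each of the 4 symbol leaves contributes a 2-state fragment.
  pr = 4 states
  (pr)* = 6 states
  r(pr)*q = 10 states
  (r(pr)*q)? = 12 states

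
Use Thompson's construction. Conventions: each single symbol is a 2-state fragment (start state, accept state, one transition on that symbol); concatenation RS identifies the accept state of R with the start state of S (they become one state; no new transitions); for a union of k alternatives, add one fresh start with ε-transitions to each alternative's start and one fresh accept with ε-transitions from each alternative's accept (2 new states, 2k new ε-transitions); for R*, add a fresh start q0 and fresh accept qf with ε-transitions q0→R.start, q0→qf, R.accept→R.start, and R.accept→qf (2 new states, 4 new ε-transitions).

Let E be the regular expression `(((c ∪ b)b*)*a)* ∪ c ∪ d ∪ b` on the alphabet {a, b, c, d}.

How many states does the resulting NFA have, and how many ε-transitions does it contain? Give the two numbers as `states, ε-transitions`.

Per subexpression:
Each of the 7 symbol leaves contributes 2 states and 0 ε-transitions.
  c ∪ b = 6 states, 4 ε-transitions
  b* = 4 states, 4 ε-transitions
  (c ∪ b)b* = 9 states, 8 ε-transitions
  ((c ∪ b)b*)* = 11 states, 12 ε-transitions
  ((c ∪ b)b*)*a = 12 states, 12 ε-transitions
  (((c ∪ b)b*)*a)* = 14 states, 16 ε-transitions
  (((c ∪ b)b*)*a)* ∪ c ∪ d ∪ b = 22 states, 24 ε-transitions

22, 24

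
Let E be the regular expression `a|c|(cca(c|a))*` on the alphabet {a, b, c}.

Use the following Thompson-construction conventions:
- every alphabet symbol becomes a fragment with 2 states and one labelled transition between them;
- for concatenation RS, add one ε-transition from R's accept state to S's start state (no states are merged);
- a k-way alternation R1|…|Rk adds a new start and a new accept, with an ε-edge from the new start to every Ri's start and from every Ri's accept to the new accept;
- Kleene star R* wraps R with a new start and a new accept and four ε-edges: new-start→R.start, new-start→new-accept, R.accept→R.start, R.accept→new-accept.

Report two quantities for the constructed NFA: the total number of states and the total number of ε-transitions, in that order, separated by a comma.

Building bottom-up:
Each of the 7 symbol leaves contributes 2 states and 0 ε-transitions.
  c|a : 6 states, 4 ε-transitions
  cca(c|a) : 12 states, 7 ε-transitions
  (cca(c|a))* : 14 states, 11 ε-transitions
  a|c|(cca(c|a))* : 20 states, 17 ε-transitions

20, 17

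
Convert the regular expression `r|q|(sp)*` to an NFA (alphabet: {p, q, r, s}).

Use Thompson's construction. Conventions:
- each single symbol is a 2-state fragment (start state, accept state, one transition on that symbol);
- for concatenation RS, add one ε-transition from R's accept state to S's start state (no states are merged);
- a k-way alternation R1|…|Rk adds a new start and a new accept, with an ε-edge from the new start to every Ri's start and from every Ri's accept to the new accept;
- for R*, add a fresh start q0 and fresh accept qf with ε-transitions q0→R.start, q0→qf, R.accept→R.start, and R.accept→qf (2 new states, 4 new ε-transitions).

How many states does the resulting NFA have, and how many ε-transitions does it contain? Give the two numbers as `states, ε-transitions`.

Per subexpression:
Each of the 4 symbol leaves contributes 2 states and 0 ε-transitions.
  sp = 4 states, 1 ε-transition
  (sp)* = 6 states, 5 ε-transitions
  r|q|(sp)* = 12 states, 11 ε-transitions

12, 11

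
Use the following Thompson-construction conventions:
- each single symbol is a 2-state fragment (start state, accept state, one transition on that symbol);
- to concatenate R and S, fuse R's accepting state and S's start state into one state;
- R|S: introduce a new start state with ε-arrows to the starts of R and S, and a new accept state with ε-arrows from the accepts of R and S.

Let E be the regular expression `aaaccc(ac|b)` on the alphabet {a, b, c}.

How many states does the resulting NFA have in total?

Recursing over subexpressions:
Each of the 9 symbol leaves contributes a 2-state fragment.
  ac — 3 states
  ac|b — 7 states
  aaaccc(ac|b) — 13 states

13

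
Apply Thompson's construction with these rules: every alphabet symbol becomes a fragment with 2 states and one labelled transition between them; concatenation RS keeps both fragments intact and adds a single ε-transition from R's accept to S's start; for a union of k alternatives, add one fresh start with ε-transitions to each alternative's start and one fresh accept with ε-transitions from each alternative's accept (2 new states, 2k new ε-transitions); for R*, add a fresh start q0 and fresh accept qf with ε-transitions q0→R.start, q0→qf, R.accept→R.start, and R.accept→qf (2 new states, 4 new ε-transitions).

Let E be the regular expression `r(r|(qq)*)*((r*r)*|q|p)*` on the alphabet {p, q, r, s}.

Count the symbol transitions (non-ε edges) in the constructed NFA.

8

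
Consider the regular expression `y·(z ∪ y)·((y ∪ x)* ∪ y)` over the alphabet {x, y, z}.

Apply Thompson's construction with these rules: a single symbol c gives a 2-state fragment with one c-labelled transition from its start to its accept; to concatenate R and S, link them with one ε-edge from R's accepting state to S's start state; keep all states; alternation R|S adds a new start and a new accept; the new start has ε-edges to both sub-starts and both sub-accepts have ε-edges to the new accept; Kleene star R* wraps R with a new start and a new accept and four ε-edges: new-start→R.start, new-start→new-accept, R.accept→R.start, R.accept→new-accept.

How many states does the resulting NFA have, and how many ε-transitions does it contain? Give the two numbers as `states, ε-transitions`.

20, 18

Bottom-up over the parse tree:
Each of the 6 symbol leaves contributes 2 states and 0 ε-transitions.
  z ∪ y = 6 states, 4 ε-transitions
  y ∪ x = 6 states, 4 ε-transitions
  (y ∪ x)* = 8 states, 8 ε-transitions
  (y ∪ x)* ∪ y = 12 states, 12 ε-transitions
  y·(z ∪ y)·((y ∪ x)* ∪ y) = 20 states, 18 ε-transitions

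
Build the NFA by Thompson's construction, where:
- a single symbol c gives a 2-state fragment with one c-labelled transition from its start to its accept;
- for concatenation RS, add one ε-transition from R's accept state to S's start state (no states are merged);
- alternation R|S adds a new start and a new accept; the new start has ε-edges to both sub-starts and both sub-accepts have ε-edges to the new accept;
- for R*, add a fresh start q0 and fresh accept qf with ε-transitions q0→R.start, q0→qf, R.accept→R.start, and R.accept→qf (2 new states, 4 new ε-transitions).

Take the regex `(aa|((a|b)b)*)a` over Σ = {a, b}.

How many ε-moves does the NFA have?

15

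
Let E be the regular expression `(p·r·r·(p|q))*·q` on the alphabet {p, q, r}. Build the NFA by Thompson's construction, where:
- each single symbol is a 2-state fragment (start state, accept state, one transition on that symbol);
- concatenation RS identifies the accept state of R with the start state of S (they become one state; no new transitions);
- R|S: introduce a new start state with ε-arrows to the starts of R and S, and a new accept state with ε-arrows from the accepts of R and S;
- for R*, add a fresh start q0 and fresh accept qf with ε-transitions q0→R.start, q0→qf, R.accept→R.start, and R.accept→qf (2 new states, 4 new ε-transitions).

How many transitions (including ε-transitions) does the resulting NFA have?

14

Building bottom-up:
Each of the 6 symbol leaves contributes 1 transition (1 symbol, 0 ε).
  p|q : 6 transitions (2 symbol, 4 ε)
  p·r·r·(p|q) : 9 transitions (5 symbol, 4 ε)
  (p·r·r·(p|q))* : 13 transitions (5 symbol, 8 ε)
  (p·r·r·(p|q))*·q : 14 transitions (6 symbol, 8 ε)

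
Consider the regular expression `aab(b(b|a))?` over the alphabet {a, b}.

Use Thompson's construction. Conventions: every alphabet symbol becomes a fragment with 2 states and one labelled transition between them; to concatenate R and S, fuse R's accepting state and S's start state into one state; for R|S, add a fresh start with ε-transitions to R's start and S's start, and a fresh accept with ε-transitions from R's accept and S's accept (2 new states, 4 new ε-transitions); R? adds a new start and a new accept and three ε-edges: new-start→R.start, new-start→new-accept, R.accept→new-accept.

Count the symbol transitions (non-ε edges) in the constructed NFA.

Bottom-up over the parse tree:
Each of the 6 symbol leaves contributes exactly 1 symbol transition.
  b|a = 2 symbol transitions
  b(b|a) = 3 symbol transitions
  (b(b|a))? = 3 symbol transitions
  aab(b(b|a))? = 6 symbol transitions

6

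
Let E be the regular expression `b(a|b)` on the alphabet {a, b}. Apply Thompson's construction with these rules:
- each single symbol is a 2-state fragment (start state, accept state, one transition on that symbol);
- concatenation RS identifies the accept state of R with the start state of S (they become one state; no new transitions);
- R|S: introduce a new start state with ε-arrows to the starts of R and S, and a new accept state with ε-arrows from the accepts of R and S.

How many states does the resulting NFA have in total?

By structural recursion:
Each of the 3 symbol leaves contributes a 2-state fragment.
  a|b → 6 states
  b(a|b) → 7 states

7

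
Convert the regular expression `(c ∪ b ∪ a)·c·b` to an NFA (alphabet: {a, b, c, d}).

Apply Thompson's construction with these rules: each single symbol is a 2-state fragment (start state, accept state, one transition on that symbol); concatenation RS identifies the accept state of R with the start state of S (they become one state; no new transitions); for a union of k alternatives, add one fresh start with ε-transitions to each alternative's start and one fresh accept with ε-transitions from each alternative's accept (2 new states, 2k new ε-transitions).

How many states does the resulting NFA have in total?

10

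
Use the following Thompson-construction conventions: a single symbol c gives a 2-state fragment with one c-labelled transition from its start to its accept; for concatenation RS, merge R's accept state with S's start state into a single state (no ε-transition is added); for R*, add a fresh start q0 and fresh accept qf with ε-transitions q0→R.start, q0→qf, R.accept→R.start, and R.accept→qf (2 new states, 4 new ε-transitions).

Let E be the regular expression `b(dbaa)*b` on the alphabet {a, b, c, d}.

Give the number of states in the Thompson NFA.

9

Building bottom-up:
Each of the 6 symbol leaves contributes a 2-state fragment.
  dbaa : 5 states
  (dbaa)* : 7 states
  b(dbaa)*b : 9 states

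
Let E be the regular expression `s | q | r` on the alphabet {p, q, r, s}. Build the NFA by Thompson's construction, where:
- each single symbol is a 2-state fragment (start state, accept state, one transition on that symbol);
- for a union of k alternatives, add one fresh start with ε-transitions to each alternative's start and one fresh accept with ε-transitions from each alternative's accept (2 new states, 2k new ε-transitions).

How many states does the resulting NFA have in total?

8

Per subexpression:
Each of the 3 symbol leaves contributes a 2-state fragment.
  s | q | r → 8 states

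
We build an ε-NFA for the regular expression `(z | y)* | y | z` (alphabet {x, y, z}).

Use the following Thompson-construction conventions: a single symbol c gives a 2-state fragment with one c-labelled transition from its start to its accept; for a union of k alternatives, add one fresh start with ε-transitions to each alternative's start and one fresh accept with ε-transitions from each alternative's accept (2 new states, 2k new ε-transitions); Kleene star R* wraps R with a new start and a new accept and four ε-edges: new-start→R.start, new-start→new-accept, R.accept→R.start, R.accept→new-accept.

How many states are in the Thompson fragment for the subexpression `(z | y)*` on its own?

Fragment for `(z | y)*`:
Each of the 2 symbol leaves contributes a 2-state fragment.
  z | y → 6 states
  (z | y)* → 8 states

8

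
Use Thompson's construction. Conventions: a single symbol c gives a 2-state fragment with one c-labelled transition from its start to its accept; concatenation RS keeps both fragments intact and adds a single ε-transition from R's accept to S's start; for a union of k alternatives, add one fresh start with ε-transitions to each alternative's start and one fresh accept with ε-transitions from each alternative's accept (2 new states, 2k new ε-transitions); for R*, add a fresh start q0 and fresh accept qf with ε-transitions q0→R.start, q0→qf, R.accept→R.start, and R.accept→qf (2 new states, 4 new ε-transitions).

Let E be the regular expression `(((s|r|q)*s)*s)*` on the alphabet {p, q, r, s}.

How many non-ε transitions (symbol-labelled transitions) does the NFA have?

5

Per subexpression:
Each of the 5 symbol leaves contributes exactly 1 symbol transition.
  s|r|q — 3 symbol transitions
  (s|r|q)* — 3 symbol transitions
  (s|r|q)*s — 4 symbol transitions
  ((s|r|q)*s)* — 4 symbol transitions
  ((s|r|q)*s)*s — 5 symbol transitions
  (((s|r|q)*s)*s)* — 5 symbol transitions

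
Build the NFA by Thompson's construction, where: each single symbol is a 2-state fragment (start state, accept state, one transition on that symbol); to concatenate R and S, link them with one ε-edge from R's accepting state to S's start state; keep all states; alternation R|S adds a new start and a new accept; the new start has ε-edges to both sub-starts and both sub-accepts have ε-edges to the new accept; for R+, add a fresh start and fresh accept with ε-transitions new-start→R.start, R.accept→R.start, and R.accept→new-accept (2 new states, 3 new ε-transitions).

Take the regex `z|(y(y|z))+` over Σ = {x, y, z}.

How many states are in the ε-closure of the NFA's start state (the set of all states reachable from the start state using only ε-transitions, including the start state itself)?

Let C(F) = |ε-closure(F.start)| within fragment F, and note whether F accepts ε. Symbol fragments have C = 1 and do not accept ε. Then:
  y|z — |closure| = 1 + 1 + 1 = 3 (the new accept is not ε-reachable since no branch accepts ε)
  y(y|z) — same as the first factor's closure: |closure| = 1
  (y(y|z))+ — |closure| = 1 + 1 = 2 (the body doesn't accept ε, so the new accept is not reached)
  z|(y(y|z))+ — |closure| = 1 + 1 + 2 = 4 (the new accept is not ε-reachable since no branch accepts ε)

4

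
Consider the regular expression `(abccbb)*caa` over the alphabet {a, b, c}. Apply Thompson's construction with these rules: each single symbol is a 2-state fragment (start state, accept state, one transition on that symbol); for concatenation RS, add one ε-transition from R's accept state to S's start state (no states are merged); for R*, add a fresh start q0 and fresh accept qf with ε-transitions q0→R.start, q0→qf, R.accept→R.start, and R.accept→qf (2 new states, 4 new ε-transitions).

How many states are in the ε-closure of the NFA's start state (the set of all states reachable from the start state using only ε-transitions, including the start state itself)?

4

Compute the ε-closure size of each fragment's start state recursively; a symbol fragment's start has no outgoing ε-edge, so its closure is just itself (size 1).
  abccbb → same as the first factor's closure: |closure| = 1
  (abccbb)* → the star's fresh start ε-reaches both the body's start and the fresh accept: |closure| = 2 + 1 = 3
  (abccbb)*caa → |closure| = 3 + 1 = 4 (closure spills across the concat boundary because the left factor accepts ε)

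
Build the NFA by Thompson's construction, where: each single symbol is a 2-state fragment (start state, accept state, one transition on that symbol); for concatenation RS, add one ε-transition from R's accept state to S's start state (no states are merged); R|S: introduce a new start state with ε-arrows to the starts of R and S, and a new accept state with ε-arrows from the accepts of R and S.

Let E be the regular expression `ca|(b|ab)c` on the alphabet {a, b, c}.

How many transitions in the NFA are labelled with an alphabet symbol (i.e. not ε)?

6

Recursing over subexpressions:
Each of the 6 symbol leaves contributes exactly 1 symbol transition.
  ca = 2 symbol transitions
  ab = 2 symbol transitions
  b|ab = 3 symbol transitions
  (b|ab)c = 4 symbol transitions
  ca|(b|ab)c = 6 symbol transitions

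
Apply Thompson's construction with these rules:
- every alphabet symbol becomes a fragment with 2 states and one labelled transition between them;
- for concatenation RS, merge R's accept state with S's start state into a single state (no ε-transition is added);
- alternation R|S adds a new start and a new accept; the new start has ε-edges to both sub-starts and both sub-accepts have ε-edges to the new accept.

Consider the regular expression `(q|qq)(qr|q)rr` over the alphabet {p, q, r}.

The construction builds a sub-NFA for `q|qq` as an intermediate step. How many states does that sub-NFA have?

7

Fragment for `q|qq`:
Each of the 3 symbol leaves contributes a 2-state fragment.
  qq — 3 states
  q|qq — 7 states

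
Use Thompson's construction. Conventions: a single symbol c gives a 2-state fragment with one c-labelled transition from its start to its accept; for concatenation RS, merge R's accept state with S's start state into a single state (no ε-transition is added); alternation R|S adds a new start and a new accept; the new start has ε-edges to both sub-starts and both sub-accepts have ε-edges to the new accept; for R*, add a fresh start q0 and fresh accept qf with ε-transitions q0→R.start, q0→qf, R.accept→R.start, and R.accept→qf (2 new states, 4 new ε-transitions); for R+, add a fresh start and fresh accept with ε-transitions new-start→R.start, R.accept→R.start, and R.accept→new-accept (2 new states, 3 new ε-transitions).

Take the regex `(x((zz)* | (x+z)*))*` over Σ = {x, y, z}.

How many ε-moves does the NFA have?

Bottom-up over the parse tree:
Each of the 5 symbol leaves contributes 0 ε-transitions.
  zz → 0 ε-transitions
  (zz)* → 4 ε-transitions
  x+ → 3 ε-transitions
  x+z → 3 ε-transitions
  (x+z)* → 7 ε-transitions
  (zz)* | (x+z)* → 15 ε-transitions
  x((zz)* | (x+z)*) → 15 ε-transitions
  (x((zz)* | (x+z)*))* → 19 ε-transitions

19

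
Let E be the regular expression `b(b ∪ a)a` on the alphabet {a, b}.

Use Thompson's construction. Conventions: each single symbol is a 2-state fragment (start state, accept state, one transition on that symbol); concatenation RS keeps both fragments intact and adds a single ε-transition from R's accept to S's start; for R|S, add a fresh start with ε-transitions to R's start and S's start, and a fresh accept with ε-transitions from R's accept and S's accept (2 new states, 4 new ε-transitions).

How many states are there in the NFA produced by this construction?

10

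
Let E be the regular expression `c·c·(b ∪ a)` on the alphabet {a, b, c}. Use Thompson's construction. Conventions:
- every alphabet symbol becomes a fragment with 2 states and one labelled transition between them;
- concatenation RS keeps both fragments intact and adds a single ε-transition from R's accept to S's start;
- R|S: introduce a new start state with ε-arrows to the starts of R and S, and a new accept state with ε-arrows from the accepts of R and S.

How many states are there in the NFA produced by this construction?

10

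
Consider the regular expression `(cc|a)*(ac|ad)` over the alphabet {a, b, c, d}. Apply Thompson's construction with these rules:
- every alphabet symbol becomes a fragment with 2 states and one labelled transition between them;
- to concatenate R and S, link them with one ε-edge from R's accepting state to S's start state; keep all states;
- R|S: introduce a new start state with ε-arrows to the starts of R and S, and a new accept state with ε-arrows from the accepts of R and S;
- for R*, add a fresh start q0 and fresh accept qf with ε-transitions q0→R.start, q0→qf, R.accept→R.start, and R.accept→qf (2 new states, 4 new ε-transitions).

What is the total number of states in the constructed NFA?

By structural recursion:
Each of the 7 symbol leaves contributes a 2-state fragment.
  cc → 4 states
  cc|a → 8 states
  (cc|a)* → 10 states
  ac → 4 states
  ad → 4 states
  ac|ad → 10 states
  (cc|a)*(ac|ad) → 20 states

20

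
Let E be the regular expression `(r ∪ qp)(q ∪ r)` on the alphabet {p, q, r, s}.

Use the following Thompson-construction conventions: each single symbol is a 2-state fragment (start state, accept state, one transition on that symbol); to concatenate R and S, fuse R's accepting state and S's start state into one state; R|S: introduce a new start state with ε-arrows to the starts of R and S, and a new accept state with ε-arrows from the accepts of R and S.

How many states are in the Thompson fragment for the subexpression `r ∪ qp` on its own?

Fragment for `r ∪ qp`:
Each of the 3 symbol leaves contributes a 2-state fragment.
  qp — 3 states
  r ∪ qp — 7 states

7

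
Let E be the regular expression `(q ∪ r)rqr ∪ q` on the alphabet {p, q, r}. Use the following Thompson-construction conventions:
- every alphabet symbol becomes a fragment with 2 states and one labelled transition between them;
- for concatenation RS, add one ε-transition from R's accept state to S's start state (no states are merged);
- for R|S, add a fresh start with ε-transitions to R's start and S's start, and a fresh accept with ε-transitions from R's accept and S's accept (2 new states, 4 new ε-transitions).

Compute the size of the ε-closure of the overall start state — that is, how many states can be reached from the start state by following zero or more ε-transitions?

5

Compute the ε-closure size of each fragment's start state recursively; a symbol fragment's start has no outgoing ε-edge, so its closure is just itself (size 1).
  q ∪ r : |closure| = 1 + 1 + 1 = 3 (the new accept is not ε-reachable since no branch accepts ε)
  (q ∪ r)rqr : |closure| equals the left operand's closure size = 3 (its accept is not ε-reachable, so the closure stops there)
  (q ∪ r)rqr ∪ q : new start ε-reaches every alternative's start; none of them accept ε, so the new accept is not reached: |closure| = 1 + 3 + 1 = 5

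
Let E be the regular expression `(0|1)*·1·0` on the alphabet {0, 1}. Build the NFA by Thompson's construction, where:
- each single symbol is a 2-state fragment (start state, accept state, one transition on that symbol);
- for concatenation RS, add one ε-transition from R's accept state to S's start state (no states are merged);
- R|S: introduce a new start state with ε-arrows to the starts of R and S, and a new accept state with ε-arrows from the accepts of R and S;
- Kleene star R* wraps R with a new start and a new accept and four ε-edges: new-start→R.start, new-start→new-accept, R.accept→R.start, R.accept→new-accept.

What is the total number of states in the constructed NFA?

12

Bottom-up over the parse tree:
Each of the 4 symbol leaves contributes a 2-state fragment.
  0|1 — 6 states
  (0|1)* — 8 states
  (0|1)*·1·0 — 12 states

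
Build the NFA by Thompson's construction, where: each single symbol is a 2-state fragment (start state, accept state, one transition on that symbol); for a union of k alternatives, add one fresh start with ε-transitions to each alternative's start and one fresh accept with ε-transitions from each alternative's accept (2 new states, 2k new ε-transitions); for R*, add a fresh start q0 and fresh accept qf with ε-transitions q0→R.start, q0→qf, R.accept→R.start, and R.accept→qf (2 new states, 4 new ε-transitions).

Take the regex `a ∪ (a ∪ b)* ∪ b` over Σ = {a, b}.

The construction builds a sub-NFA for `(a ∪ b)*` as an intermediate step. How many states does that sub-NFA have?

Fragment for `(a ∪ b)*`:
Each of the 2 symbol leaves contributes a 2-state fragment.
  a ∪ b : 6 states
  (a ∪ b)* : 8 states

8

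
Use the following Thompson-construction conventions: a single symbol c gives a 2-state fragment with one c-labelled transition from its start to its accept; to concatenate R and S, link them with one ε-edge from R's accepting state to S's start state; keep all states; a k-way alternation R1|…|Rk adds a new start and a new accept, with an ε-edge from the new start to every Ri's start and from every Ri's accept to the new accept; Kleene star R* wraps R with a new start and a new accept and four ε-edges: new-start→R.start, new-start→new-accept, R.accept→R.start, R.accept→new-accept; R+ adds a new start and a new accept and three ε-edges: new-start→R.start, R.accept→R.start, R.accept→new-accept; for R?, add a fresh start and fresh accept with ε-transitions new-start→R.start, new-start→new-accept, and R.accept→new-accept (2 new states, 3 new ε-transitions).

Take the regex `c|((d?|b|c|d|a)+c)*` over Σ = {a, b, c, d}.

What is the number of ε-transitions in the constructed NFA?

Bottom-up over the parse tree:
Each of the 7 symbol leaves contributes 0 ε-transitions.
  d? = 3 ε-transitions
  d?|b|c|d|a = 13 ε-transitions
  (d?|b|c|d|a)+ = 16 ε-transitions
  (d?|b|c|d|a)+c = 17 ε-transitions
  ((d?|b|c|d|a)+c)* = 21 ε-transitions
  c|((d?|b|c|d|a)+c)* = 25 ε-transitions

25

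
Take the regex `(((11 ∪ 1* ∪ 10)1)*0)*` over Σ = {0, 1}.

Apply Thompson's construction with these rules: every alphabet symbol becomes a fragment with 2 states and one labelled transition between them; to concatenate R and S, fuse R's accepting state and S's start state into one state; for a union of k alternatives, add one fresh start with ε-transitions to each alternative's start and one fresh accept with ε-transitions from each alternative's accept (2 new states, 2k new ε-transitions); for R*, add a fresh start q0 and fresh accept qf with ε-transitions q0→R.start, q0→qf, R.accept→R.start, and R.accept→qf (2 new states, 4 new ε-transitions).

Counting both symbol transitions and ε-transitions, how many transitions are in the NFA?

25

Building bottom-up:
Each of the 7 symbol leaves contributes 1 transition (1 symbol, 0 ε).
  11 — 2 transitions (2 symbol, 0 ε)
  1* — 5 transitions (1 symbol, 4 ε)
  10 — 2 transitions (2 symbol, 0 ε)
  11 ∪ 1* ∪ 10 — 15 transitions (5 symbol, 10 ε)
  (11 ∪ 1* ∪ 10)1 — 16 transitions (6 symbol, 10 ε)
  ((11 ∪ 1* ∪ 10)1)* — 20 transitions (6 symbol, 14 ε)
  ((11 ∪ 1* ∪ 10)1)*0 — 21 transitions (7 symbol, 14 ε)
  (((11 ∪ 1* ∪ 10)1)*0)* — 25 transitions (7 symbol, 18 ε)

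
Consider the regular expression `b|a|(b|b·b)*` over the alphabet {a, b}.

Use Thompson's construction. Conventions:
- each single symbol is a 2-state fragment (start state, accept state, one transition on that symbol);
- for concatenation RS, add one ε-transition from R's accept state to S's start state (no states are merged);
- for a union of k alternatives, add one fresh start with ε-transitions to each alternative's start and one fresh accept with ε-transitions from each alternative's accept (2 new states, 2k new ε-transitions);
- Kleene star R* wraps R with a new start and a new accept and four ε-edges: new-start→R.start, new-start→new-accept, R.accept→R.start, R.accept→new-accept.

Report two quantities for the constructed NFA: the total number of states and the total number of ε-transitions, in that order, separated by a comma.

16, 15

Per subexpression:
Each of the 5 symbol leaves contributes 2 states and 0 ε-transitions.
  b·b = 4 states, 1 ε-transition
  b|b·b = 8 states, 5 ε-transitions
  (b|b·b)* = 10 states, 9 ε-transitions
  b|a|(b|b·b)* = 16 states, 15 ε-transitions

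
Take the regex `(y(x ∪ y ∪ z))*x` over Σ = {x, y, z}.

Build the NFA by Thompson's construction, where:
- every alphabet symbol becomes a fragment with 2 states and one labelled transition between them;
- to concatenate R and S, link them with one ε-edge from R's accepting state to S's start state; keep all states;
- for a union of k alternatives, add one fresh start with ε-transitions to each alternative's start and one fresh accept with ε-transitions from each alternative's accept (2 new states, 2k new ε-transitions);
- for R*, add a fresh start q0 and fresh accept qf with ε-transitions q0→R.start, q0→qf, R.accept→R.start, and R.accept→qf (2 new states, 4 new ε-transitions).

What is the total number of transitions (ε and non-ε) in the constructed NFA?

Bottom-up over the parse tree:
Each of the 5 symbol leaves contributes 1 transition (1 symbol, 0 ε).
  x ∪ y ∪ z — 9 transitions (3 symbol, 6 ε)
  y(x ∪ y ∪ z) — 11 transitions (4 symbol, 7 ε)
  (y(x ∪ y ∪ z))* — 15 transitions (4 symbol, 11 ε)
  (y(x ∪ y ∪ z))*x — 17 transitions (5 symbol, 12 ε)

17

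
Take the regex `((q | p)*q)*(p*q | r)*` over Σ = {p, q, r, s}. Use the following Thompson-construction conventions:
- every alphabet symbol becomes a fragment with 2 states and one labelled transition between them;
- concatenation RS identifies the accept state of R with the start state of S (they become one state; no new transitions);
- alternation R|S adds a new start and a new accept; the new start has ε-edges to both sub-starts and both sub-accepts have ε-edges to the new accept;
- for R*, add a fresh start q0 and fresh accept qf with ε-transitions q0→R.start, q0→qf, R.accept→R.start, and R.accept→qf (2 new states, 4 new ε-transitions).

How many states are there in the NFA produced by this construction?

Bottom-up over the parse tree:
Each of the 6 symbol leaves contributes a 2-state fragment.
  q | p = 6 states
  (q | p)* = 8 states
  (q | p)*q = 9 states
  ((q | p)*q)* = 11 states
  p* = 4 states
  p*q = 5 states
  p*q | r = 9 states
  (p*q | r)* = 11 states
  ((q | p)*q)*(p*q | r)* = 21 states

21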